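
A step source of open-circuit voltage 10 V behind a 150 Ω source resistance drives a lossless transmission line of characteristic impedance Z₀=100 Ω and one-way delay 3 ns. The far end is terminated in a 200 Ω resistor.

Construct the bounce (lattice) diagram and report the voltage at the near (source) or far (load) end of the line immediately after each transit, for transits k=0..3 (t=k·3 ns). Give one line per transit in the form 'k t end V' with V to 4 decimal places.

Γ_L=0.333333, Γ_S=0.200000; launch V₁=10·100/250=4.000000
k=0 src: V=4.0000
k=1 load: inc=4.000000, refl=4.000000·0.333333=1.3333; V=0.000000+4.000000+1.333333=5.3333
k=2 src: inc=1.333333, refl=1.333333·0.200000=0.2667; V=4.000000+1.333333+0.266667=5.6000
k=3 load: inc=0.266667, refl=0.266667·0.333333=0.0889; V=5.333333+0.266667+0.088889=5.6889

0 0 source 4.0000
1 3 load 5.3333
2 6 source 5.6000
3 9 load 5.6889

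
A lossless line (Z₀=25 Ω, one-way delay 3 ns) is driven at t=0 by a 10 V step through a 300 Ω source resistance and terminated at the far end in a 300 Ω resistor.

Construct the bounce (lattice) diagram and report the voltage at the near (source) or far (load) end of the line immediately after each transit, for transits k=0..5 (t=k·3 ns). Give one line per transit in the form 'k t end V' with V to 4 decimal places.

0 0 source 0.7692
1 3 load 1.4201
2 6 source 1.9709
3 9 load 2.4369
4 12 source 2.8312
5 15 load 3.1649

Γ_L=0.846154, Γ_S=0.846154; launch V₁=10·25/325=0.769231
k=0 src: V=0.7692
k=1 load: inc=0.769231, refl=0.769231·0.846154=0.6509; V=0.000000+0.769231+0.650888=1.4201
k=2 src: inc=0.650888, refl=0.650888·0.846154=0.5508; V=0.769231+0.650888+0.550751=1.9709
k=3 load: inc=0.550751, refl=0.550751·0.846154=0.4660; V=1.420118+0.550751+0.466020=2.4369
k=4 src: inc=0.466020, refl=0.466020·0.846154=0.3943; V=1.970869+0.466020+0.394325=2.8312
k=5 load: inc=0.394325, refl=0.394325·0.846154=0.3337; V=2.436889+0.394325+0.333659=3.1649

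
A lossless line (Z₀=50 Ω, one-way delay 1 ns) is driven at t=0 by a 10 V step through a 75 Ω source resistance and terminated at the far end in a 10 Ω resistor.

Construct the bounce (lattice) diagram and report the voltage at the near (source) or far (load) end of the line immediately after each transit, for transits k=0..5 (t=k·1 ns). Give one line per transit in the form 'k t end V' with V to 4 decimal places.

0 0 source 4.0000
1 1 load 1.3333
2 2 source 0.8000
3 3 load 1.1556
4 4 source 1.2267
5 5 load 1.1793

Γ_L=-0.666667, Γ_S=0.200000; launch V₁=10·50/125=4.000000
k=0 src: V=4.0000
k=1 load: inc=4.000000, refl=4.000000·-0.666667=-2.6667; V=0.000000+4.000000+-2.666667=1.3333
k=2 src: inc=-2.666667, refl=-2.666667·0.200000=-0.5333; V=4.000000+-2.666667+-0.533333=0.8000
k=3 load: inc=-0.533333, refl=-0.533333·-0.666667=0.3556; V=1.333333+-0.533333+0.355556=1.1556
k=4 src: inc=0.355556, refl=0.355556·0.200000=0.0711; V=0.800000+0.355556+0.071111=1.2267
k=5 load: inc=0.071111, refl=0.071111·-0.666667=-0.0474; V=1.155556+0.071111+-0.047407=1.1793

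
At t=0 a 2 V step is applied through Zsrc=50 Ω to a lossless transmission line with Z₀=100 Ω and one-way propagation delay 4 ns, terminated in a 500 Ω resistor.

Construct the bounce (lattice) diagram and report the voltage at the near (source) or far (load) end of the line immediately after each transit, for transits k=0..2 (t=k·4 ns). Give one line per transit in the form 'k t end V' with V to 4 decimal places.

0 0 source 1.3333
1 4 load 2.2222
2 8 source 1.9259

Γ_L=0.666667, Γ_S=-0.333333; launch V₁=2·100/150=1.333333
k=0 src: V=1.3333
k=1 load: inc=1.333333, refl=1.333333·0.666667=0.8889; V=0.000000+1.333333+0.888889=2.2222
k=2 src: inc=0.888889, refl=0.888889·-0.333333=-0.2963; V=1.333333+0.888889+-0.296296=1.9259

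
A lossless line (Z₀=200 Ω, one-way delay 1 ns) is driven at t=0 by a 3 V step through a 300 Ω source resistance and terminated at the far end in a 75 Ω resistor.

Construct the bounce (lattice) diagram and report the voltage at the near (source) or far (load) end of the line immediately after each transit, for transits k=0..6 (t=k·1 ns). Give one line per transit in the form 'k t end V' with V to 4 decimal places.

0 0 source 1.2000
1 1 load 0.6545
2 2 source 0.5455
3 3 load 0.5950
4 4 source 0.6050
5 5 load 0.6005
6 6 source 0.5995

Γ_L=-0.454545, Γ_S=0.200000; launch V₁=3·200/500=1.200000
k=0 src: V=1.2000
k=1 load: inc=1.200000, refl=1.200000·-0.454545=-0.5455; V=0.000000+1.200000+-0.545455=0.6545
k=2 src: inc=-0.545455, refl=-0.545455·0.200000=-0.1091; V=1.200000+-0.545455+-0.109091=0.5455
k=3 load: inc=-0.109091, refl=-0.109091·-0.454545=0.0496; V=0.654545+-0.109091+0.049587=0.5950
k=4 src: inc=0.049587, refl=0.049587·0.200000=0.0099; V=0.545455+0.049587+0.009917=0.6050
k=5 load: inc=0.009917, refl=0.009917·-0.454545=-0.0045; V=0.595041+0.009917+-0.004508=0.6005
k=6 src: inc=-0.004508, refl=-0.004508·0.200000=-0.0009; V=0.604959+-0.004508+-0.000902=0.5995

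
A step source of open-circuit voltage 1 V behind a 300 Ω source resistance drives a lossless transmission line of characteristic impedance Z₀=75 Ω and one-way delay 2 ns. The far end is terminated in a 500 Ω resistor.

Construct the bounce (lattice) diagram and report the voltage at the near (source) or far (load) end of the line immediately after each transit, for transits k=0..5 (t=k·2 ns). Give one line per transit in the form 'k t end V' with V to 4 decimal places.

0 0 source 0.2000
1 2 load 0.3478
2 4 source 0.4365
3 6 load 0.5021
4 8 source 0.5414
5 10 load 0.5705

Γ_L=0.739130, Γ_S=0.600000; launch V₁=1·75/375=0.200000
k=0 src: V=0.2000
k=1 load: inc=0.200000, refl=0.200000·0.739130=0.1478; V=0.000000+0.200000+0.147826=0.3478
k=2 src: inc=0.147826, refl=0.147826·0.600000=0.0887; V=0.200000+0.147826+0.088696=0.4365
k=3 load: inc=0.088696, refl=0.088696·0.739130=0.0656; V=0.347826+0.088696+0.065558=0.5021
k=4 src: inc=0.065558, refl=0.065558·0.600000=0.0393; V=0.436522+0.065558+0.039335=0.5414
k=5 load: inc=0.039335, refl=0.039335·0.739130=0.0291; V=0.502079+0.039335+0.029073=0.5705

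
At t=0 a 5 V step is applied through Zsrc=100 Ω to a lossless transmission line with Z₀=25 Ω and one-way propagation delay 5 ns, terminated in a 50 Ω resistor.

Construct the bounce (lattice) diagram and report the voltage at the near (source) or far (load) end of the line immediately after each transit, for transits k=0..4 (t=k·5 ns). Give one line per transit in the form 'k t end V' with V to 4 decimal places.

0 0 source 1.0000
1 5 load 1.3333
2 10 source 1.5333
3 15 load 1.6000
4 20 source 1.6400

Γ_L=0.333333, Γ_S=0.600000; launch V₁=5·25/125=1.000000
k=0 src: V=1.0000
k=1 load: inc=1.000000, refl=1.000000·0.333333=0.3333; V=0.000000+1.000000+0.333333=1.3333
k=2 src: inc=0.333333, refl=0.333333·0.600000=0.2000; V=1.000000+0.333333+0.200000=1.5333
k=3 load: inc=0.200000, refl=0.200000·0.333333=0.0667; V=1.333333+0.200000+0.066667=1.6000
k=4 src: inc=0.066667, refl=0.066667·0.600000=0.0400; V=1.533333+0.066667+0.040000=1.6400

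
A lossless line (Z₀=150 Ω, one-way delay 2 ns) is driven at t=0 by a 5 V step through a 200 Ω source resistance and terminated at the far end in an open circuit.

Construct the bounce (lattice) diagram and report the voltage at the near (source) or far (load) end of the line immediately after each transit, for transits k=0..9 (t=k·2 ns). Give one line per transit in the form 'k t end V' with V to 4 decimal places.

Γ_L=1.000000, Γ_S=0.142857; launch V₁=5·150/350=2.142857
k=0 src: V=2.1429
k=1 load: inc=2.142857, refl=2.142857·1.000000=2.1429; V=0.000000+2.142857+2.142857=4.2857
k=2 src: inc=2.142857, refl=2.142857·0.142857=0.3061; V=2.142857+2.142857+0.306122=4.5918
k=3 load: inc=0.306122, refl=0.306122·1.000000=0.3061; V=4.285714+0.306122+0.306122=4.8980
k=4 src: inc=0.306122, refl=0.306122·0.142857=0.0437; V=4.591837+0.306122+0.043732=4.9417
k=5 load: inc=0.043732, refl=0.043732·1.000000=0.0437; V=4.897959+0.043732+0.043732=4.9854
k=6 src: inc=0.043732, refl=0.043732·0.142857=0.0062; V=4.941691+0.043732+0.006247=4.9917
k=7 load: inc=0.006247, refl=0.006247·1.000000=0.0062; V=4.985423+0.006247+0.006247=4.9979
k=8 src: inc=0.006247, refl=0.006247·0.142857=0.0009; V=4.991670+0.006247+0.000892=4.9988
k=9 load: inc=0.000892, refl=0.000892·1.000000=0.0009; V=4.997918+0.000892+0.000892=4.9997

0 0 source 2.1429
1 2 load 4.2857
2 4 source 4.5918
3 6 load 4.8980
4 8 source 4.9417
5 10 load 4.9854
6 12 source 4.9917
7 14 load 4.9979
8 16 source 4.9988
9 18 load 4.9997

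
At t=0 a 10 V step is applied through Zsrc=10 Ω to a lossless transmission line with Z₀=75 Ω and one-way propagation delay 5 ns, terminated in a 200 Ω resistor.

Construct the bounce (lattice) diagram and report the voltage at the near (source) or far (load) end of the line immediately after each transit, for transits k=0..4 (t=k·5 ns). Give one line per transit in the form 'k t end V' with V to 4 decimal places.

Γ_L=0.454545, Γ_S=-0.764706; launch V₁=10·75/85=8.823529
k=0 src: V=8.8235
k=1 load: inc=8.823529, refl=8.823529·0.454545=4.0107; V=0.000000+8.823529+4.010695=12.8342
k=2 src: inc=4.010695, refl=4.010695·-0.764706=-3.0670; V=8.823529+4.010695+-3.067002=9.7672
k=3 load: inc=-3.067002, refl=-3.067002·0.454545=-1.3941; V=12.834225+-3.067002+-1.394092=8.3731
k=4 src: inc=-1.394092, refl=-1.394092·-0.764706=1.0661; V=9.767222+-1.394092+1.066070=9.4392

0 0 source 8.8235
1 5 load 12.8342
2 10 source 9.7672
3 15 load 8.3731
4 20 source 9.4392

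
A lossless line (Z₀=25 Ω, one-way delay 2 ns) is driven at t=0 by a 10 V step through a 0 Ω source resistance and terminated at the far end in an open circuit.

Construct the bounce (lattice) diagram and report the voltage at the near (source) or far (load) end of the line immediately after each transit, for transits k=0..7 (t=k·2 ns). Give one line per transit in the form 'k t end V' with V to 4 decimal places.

0 0 source 10.0000
1 2 load 20.0000
2 4 source 10.0000
3 6 load 0.0000
4 8 source 10.0000
5 10 load 20.0000
6 12 source 10.0000
7 14 load 0.0000

Γ_L=1.000000, Γ_S=-1.000000; launch V₁=10·25/25=10.000000
k=0 src: V=10.0000
k=1 load: inc=10.000000, refl=10.000000·1.000000=10.0000; V=0.000000+10.000000+10.000000=20.0000
k=2 src: inc=10.000000, refl=10.000000·-1.000000=-10.0000; V=10.000000+10.000000+-10.000000=10.0000
k=3 load: inc=-10.000000, refl=-10.000000·1.000000=-10.0000; V=20.000000+-10.000000+-10.000000=0.0000
k=4 src: inc=-10.000000, refl=-10.000000·-1.000000=10.0000; V=10.000000+-10.000000+10.000000=10.0000
k=5 load: inc=10.000000, refl=10.000000·1.000000=10.0000; V=0.000000+10.000000+10.000000=20.0000
k=6 src: inc=10.000000, refl=10.000000·-1.000000=-10.0000; V=10.000000+10.000000+-10.000000=10.0000
k=7 load: inc=-10.000000, refl=-10.000000·1.000000=-10.0000; V=20.000000+-10.000000+-10.000000=0.0000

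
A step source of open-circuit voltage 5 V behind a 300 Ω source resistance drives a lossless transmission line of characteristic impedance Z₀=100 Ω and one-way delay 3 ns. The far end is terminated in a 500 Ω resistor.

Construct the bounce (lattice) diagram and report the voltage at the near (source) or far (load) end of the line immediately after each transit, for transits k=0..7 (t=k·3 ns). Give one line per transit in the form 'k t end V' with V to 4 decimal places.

0 0 source 1.2500
1 3 load 2.0833
2 6 source 2.5000
3 9 load 2.7778
4 12 source 2.9167
5 15 load 3.0093
6 18 source 3.0556
7 21 load 3.0864

Γ_L=0.666667, Γ_S=0.500000; launch V₁=5·100/400=1.250000
k=0 src: V=1.2500
k=1 load: inc=1.250000, refl=1.250000·0.666667=0.8333; V=0.000000+1.250000+0.833333=2.0833
k=2 src: inc=0.833333, refl=0.833333·0.500000=0.4167; V=1.250000+0.833333+0.416667=2.5000
k=3 load: inc=0.416667, refl=0.416667·0.666667=0.2778; V=2.083333+0.416667+0.277778=2.7778
k=4 src: inc=0.277778, refl=0.277778·0.500000=0.1389; V=2.500000+0.277778+0.138889=2.9167
k=5 load: inc=0.138889, refl=0.138889·0.666667=0.0926; V=2.777778+0.138889+0.092593=3.0093
k=6 src: inc=0.092593, refl=0.092593·0.500000=0.0463; V=2.916667+0.092593+0.046296=3.0556
k=7 load: inc=0.046296, refl=0.046296·0.666667=0.0309; V=3.009259+0.046296+0.030864=3.0864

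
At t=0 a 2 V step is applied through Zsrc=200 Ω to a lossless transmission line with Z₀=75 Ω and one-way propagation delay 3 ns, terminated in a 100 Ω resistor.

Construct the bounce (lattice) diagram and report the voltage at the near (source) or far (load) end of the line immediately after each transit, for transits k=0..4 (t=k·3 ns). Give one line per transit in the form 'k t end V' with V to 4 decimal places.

Γ_L=0.142857, Γ_S=0.454545; launch V₁=2·75/275=0.545455
k=0 src: V=0.5455
k=1 load: inc=0.545455, refl=0.545455·0.142857=0.0779; V=0.000000+0.545455+0.077922=0.6234
k=2 src: inc=0.077922, refl=0.077922·0.454545=0.0354; V=0.545455+0.077922+0.035419=0.6588
k=3 load: inc=0.035419, refl=0.035419·0.142857=0.0051; V=0.623377+0.035419+0.005060=0.6639
k=4 src: inc=0.005060, refl=0.005060·0.454545=0.0023; V=0.658796+0.005060+0.002300=0.6662

0 0 source 0.5455
1 3 load 0.6234
2 6 source 0.6588
3 9 load 0.6639
4 12 source 0.6662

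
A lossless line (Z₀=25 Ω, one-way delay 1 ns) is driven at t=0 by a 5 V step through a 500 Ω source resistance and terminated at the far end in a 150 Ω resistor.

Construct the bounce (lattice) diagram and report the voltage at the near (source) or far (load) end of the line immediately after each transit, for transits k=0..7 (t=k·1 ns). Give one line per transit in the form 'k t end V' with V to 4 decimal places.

0 0 source 0.2381
1 1 load 0.4082
2 2 source 0.5620
3 3 load 0.6719
4 4 source 0.7714
5 5 load 0.8424
6 6 source 0.9067
7 7 load 0.9526

Γ_L=0.714286, Γ_S=0.904762; launch V₁=5·25/525=0.238095
k=0 src: V=0.2381
k=1 load: inc=0.238095, refl=0.238095·0.714286=0.1701; V=0.000000+0.238095+0.170068=0.4082
k=2 src: inc=0.170068, refl=0.170068·0.904762=0.1539; V=0.238095+0.170068+0.153871=0.5620
k=3 load: inc=0.153871, refl=0.153871·0.714286=0.1099; V=0.408163+0.153871+0.109908=0.6719
k=4 src: inc=0.109908, refl=0.109908·0.904762=0.0994; V=0.562034+0.109908+0.099440=0.7714
k=5 load: inc=0.099440, refl=0.099440·0.714286=0.0710; V=0.671942+0.099440+0.071029=0.8424
k=6 src: inc=0.071029, refl=0.071029·0.904762=0.0643; V=0.771383+0.071029+0.064264=0.9067
k=7 load: inc=0.064264, refl=0.064264·0.714286=0.0459; V=0.842412+0.064264+0.045903=0.9526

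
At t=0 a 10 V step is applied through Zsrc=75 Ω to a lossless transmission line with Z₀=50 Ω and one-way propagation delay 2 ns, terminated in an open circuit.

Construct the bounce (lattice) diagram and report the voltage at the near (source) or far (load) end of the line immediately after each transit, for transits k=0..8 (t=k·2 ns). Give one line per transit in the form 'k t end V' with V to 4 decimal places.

0 0 source 4.0000
1 2 load 8.0000
2 4 source 8.8000
3 6 load 9.6000
4 8 source 9.7600
5 10 load 9.9200
6 12 source 9.9520
7 14 load 9.9840
8 16 source 9.9904

Γ_L=1.000000, Γ_S=0.200000; launch V₁=10·50/125=4.000000
k=0 src: V=4.0000
k=1 load: inc=4.000000, refl=4.000000·1.000000=4.0000; V=0.000000+4.000000+4.000000=8.0000
k=2 src: inc=4.000000, refl=4.000000·0.200000=0.8000; V=4.000000+4.000000+0.800000=8.8000
k=3 load: inc=0.800000, refl=0.800000·1.000000=0.8000; V=8.000000+0.800000+0.800000=9.6000
k=4 src: inc=0.800000, refl=0.800000·0.200000=0.1600; V=8.800000+0.800000+0.160000=9.7600
k=5 load: inc=0.160000, refl=0.160000·1.000000=0.1600; V=9.600000+0.160000+0.160000=9.9200
k=6 src: inc=0.160000, refl=0.160000·0.200000=0.0320; V=9.760000+0.160000+0.032000=9.9520
k=7 load: inc=0.032000, refl=0.032000·1.000000=0.0320; V=9.920000+0.032000+0.032000=9.9840
k=8 src: inc=0.032000, refl=0.032000·0.200000=0.0064; V=9.952000+0.032000+0.006400=9.9904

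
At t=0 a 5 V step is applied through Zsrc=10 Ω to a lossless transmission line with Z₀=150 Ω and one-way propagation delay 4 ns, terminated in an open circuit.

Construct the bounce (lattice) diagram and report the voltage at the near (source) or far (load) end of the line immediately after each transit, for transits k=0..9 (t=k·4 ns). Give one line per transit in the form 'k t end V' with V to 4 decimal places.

Γ_L=1.000000, Γ_S=-0.875000; launch V₁=5·150/160=4.687500
k=0 src: V=4.6875
k=1 load: inc=4.687500, refl=4.687500·1.000000=4.6875; V=0.000000+4.687500+4.687500=9.3750
k=2 src: inc=4.687500, refl=4.687500·-0.875000=-4.1016; V=4.687500+4.687500+-4.101562=5.2734
k=3 load: inc=-4.101562, refl=-4.101562·1.000000=-4.1016; V=9.375000+-4.101562+-4.101562=1.1719
k=4 src: inc=-4.101562, refl=-4.101562·-0.875000=3.5889; V=5.273438+-4.101562+3.588867=4.7607
k=5 load: inc=3.588867, refl=3.588867·1.000000=3.5889; V=1.171875+3.588867+3.588867=8.3496
k=6 src: inc=3.588867, refl=3.588867·-0.875000=-3.1403; V=4.760742+3.588867+-3.140259=5.2094
k=7 load: inc=-3.140259, refl=-3.140259·1.000000=-3.1403; V=8.349609+-3.140259+-3.140259=2.0691
k=8 src: inc=-3.140259, refl=-3.140259·-0.875000=2.7477; V=5.209351+-3.140259+2.747726=4.8168
k=9 load: inc=2.747726, refl=2.747726·1.000000=2.7477; V=2.069092+2.747726+2.747726=7.5645

0 0 source 4.6875
1 4 load 9.3750
2 8 source 5.2734
3 12 load 1.1719
4 16 source 4.7607
5 20 load 8.3496
6 24 source 5.2094
7 28 load 2.0691
8 32 source 4.8168
9 36 load 7.5645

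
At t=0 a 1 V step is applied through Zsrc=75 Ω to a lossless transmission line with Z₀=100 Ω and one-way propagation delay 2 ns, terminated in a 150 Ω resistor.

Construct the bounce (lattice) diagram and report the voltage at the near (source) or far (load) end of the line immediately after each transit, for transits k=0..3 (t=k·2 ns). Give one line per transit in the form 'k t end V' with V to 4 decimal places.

Γ_L=0.200000, Γ_S=-0.142857; launch V₁=1·100/175=0.571429
k=0 src: V=0.5714
k=1 load: inc=0.571429, refl=0.571429·0.200000=0.1143; V=0.000000+0.571429+0.114286=0.6857
k=2 src: inc=0.114286, refl=0.114286·-0.142857=-0.0163; V=0.571429+0.114286+-0.016327=0.6694
k=3 load: inc=-0.016327, refl=-0.016327·0.200000=-0.0033; V=0.685714+-0.016327+-0.003265=0.6661

0 0 source 0.5714
1 2 load 0.6857
2 4 source 0.6694
3 6 load 0.6661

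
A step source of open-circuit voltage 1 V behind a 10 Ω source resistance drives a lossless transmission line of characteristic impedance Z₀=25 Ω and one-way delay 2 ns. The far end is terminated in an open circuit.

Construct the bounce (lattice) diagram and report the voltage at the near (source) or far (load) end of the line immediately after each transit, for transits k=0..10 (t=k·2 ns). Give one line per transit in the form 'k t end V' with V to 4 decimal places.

Γ_L=1.000000, Γ_S=-0.428571; launch V₁=1·25/35=0.714286
k=0 src: V=0.7143
k=1 load: inc=0.714286, refl=0.714286·1.000000=0.7143; V=0.000000+0.714286+0.714286=1.4286
k=2 src: inc=0.714286, refl=0.714286·-0.428571=-0.3061; V=0.714286+0.714286+-0.306122=1.1224
k=3 load: inc=-0.306122, refl=-0.306122·1.000000=-0.3061; V=1.428571+-0.306122+-0.306122=0.8163
k=4 src: inc=-0.306122, refl=-0.306122·-0.428571=0.1312; V=1.122449+-0.306122+0.131195=0.9475
k=5 load: inc=0.131195, refl=0.131195·1.000000=0.1312; V=0.816327+0.131195+0.131195=1.0787
k=6 src: inc=0.131195, refl=0.131195·-0.428571=-0.0562; V=0.947522+0.131195+-0.056227=1.0225
k=7 load: inc=-0.056227, refl=-0.056227·1.000000=-0.0562; V=1.078717+-0.056227+-0.056227=0.9663
k=8 src: inc=-0.056227, refl=-0.056227·-0.428571=0.0241; V=1.022491+-0.056227+0.024097=0.9904
k=9 load: inc=0.024097, refl=0.024097·1.000000=0.0241; V=0.966264+0.024097+0.024097=1.0145
k=10 src: inc=0.024097, refl=0.024097·-0.428571=-0.0103; V=0.990361+0.024097+-0.010327=1.0041

0 0 source 0.7143
1 2 load 1.4286
2 4 source 1.1224
3 6 load 0.8163
4 8 source 0.9475
5 10 load 1.0787
6 12 source 1.0225
7 14 load 0.9663
8 16 source 0.9904
9 18 load 1.0145
10 20 source 1.0041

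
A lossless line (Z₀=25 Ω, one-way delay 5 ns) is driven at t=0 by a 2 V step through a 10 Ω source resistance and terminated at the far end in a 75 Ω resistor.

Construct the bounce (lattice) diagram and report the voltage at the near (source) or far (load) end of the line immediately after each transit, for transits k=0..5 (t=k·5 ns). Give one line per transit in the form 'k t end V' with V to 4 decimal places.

Γ_L=0.500000, Γ_S=-0.428571; launch V₁=2·25/35=1.428571
k=0 src: V=1.4286
k=1 load: inc=1.428571, refl=1.428571·0.500000=0.7143; V=0.000000+1.428571+0.714286=2.1429
k=2 src: inc=0.714286, refl=0.714286·-0.428571=-0.3061; V=1.428571+0.714286+-0.306122=1.8367
k=3 load: inc=-0.306122, refl=-0.306122·0.500000=-0.1531; V=2.142857+-0.306122+-0.153061=1.6837
k=4 src: inc=-0.153061, refl=-0.153061·-0.428571=0.0656; V=1.836735+-0.153061+0.065598=1.7493
k=5 load: inc=0.065598, refl=0.065598·0.500000=0.0328; V=1.683673+0.065598+0.032799=1.7821

0 0 source 1.4286
1 5 load 2.1429
2 10 source 1.8367
3 15 load 1.6837
4 20 source 1.7493
5 25 load 1.7821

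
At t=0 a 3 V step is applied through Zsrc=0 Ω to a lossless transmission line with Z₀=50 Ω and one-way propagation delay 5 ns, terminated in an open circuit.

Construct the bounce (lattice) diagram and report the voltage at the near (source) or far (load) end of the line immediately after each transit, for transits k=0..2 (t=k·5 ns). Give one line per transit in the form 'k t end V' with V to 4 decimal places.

0 0 source 3.0000
1 5 load 6.0000
2 10 source 3.0000

Γ_L=1.000000, Γ_S=-1.000000; launch V₁=3·50/50=3.000000
k=0 src: V=3.0000
k=1 load: inc=3.000000, refl=3.000000·1.000000=3.0000; V=0.000000+3.000000+3.000000=6.0000
k=2 src: inc=3.000000, refl=3.000000·-1.000000=-3.0000; V=3.000000+3.000000+-3.000000=3.0000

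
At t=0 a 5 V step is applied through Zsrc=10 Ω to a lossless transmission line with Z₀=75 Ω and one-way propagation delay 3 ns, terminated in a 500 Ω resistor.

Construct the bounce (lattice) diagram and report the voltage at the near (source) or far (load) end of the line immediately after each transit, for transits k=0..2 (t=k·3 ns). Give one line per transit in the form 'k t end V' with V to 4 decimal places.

0 0 source 4.4118
1 3 load 7.6726
2 6 source 5.1790

Γ_L=0.739130, Γ_S=-0.764706; launch V₁=5·75/85=4.411765
k=0 src: V=4.4118
k=1 load: inc=4.411765, refl=4.411765·0.739130=3.2609; V=0.000000+4.411765+3.260870=7.6726
k=2 src: inc=3.260870, refl=3.260870·-0.764706=-2.4936; V=4.411765+3.260870+-2.493606=5.1790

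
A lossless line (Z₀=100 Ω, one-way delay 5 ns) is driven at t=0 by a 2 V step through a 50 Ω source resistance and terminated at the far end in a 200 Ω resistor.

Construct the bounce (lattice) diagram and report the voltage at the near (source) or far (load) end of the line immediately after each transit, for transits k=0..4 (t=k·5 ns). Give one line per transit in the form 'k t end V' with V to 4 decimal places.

Γ_L=0.333333, Γ_S=-0.333333; launch V₁=2·100/150=1.333333
k=0 src: V=1.3333
k=1 load: inc=1.333333, refl=1.333333·0.333333=0.4444; V=0.000000+1.333333+0.444444=1.7778
k=2 src: inc=0.444444, refl=0.444444·-0.333333=-0.1481; V=1.333333+0.444444+-0.148148=1.6296
k=3 load: inc=-0.148148, refl=-0.148148·0.333333=-0.0494; V=1.777778+-0.148148+-0.049383=1.5802
k=4 src: inc=-0.049383, refl=-0.049383·-0.333333=0.0165; V=1.629630+-0.049383+0.016461=1.5967

0 0 source 1.3333
1 5 load 1.7778
2 10 source 1.6296
3 15 load 1.5802
4 20 source 1.5967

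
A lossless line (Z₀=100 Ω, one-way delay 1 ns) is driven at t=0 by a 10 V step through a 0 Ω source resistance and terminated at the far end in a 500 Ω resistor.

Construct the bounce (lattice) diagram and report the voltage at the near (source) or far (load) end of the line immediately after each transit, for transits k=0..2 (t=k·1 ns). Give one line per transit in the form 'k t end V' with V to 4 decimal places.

0 0 source 10.0000
1 1 load 16.6667
2 2 source 10.0000

Γ_L=0.666667, Γ_S=-1.000000; launch V₁=10·100/100=10.000000
k=0 src: V=10.0000
k=1 load: inc=10.000000, refl=10.000000·0.666667=6.6667; V=0.000000+10.000000+6.666667=16.6667
k=2 src: inc=6.666667, refl=6.666667·-1.000000=-6.6667; V=10.000000+6.666667+-6.666667=10.0000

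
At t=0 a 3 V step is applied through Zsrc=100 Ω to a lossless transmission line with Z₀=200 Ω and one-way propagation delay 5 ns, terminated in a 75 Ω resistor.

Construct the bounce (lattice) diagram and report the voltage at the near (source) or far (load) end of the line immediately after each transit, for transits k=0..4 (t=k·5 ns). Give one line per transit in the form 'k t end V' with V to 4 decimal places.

0 0 source 2.0000
1 5 load 1.0909
2 10 source 1.3939
3 15 load 1.2562
4 20 source 1.3021

Γ_L=-0.454545, Γ_S=-0.333333; launch V₁=3·200/300=2.000000
k=0 src: V=2.0000
k=1 load: inc=2.000000, refl=2.000000·-0.454545=-0.9091; V=0.000000+2.000000+-0.909091=1.0909
k=2 src: inc=-0.909091, refl=-0.909091·-0.333333=0.3030; V=2.000000+-0.909091+0.303030=1.3939
k=3 load: inc=0.303030, refl=0.303030·-0.454545=-0.1377; V=1.090909+0.303030+-0.137741=1.2562
k=4 src: inc=-0.137741, refl=-0.137741·-0.333333=0.0459; V=1.393939+-0.137741+0.045914=1.3021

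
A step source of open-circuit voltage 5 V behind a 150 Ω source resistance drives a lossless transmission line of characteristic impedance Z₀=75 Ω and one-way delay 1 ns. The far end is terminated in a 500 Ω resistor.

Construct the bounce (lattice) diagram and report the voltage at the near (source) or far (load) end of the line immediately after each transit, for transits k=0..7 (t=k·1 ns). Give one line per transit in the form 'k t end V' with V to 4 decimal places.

Γ_L=0.739130, Γ_S=0.333333; launch V₁=5·75/225=1.666667
k=0 src: V=1.6667
k=1 load: inc=1.666667, refl=1.666667·0.739130=1.2319; V=0.000000+1.666667+1.231884=2.8986
k=2 src: inc=1.231884, refl=1.231884·0.333333=0.4106; V=1.666667+1.231884+0.410628=3.3092
k=3 load: inc=0.410628, refl=0.410628·0.739130=0.3035; V=2.898551+0.410628+0.303508=3.6127
k=4 src: inc=0.303508, refl=0.303508·0.333333=0.1012; V=3.309179+0.303508+0.101169=3.7139
k=5 load: inc=0.101169, refl=0.101169·0.739130=0.0748; V=3.612686+0.101169+0.074777=3.7886
k=6 src: inc=0.074777, refl=0.074777·0.333333=0.0249; V=3.713856+0.074777+0.024926=3.8136
k=7 load: inc=0.024926, refl=0.024926·0.739130=0.0184; V=3.788633+0.024926+0.018423=3.8320

0 0 source 1.6667
1 1 load 2.8986
2 2 source 3.3092
3 3 load 3.6127
4 4 source 3.7139
5 5 load 3.7886
6 6 source 3.8136
7 7 load 3.8320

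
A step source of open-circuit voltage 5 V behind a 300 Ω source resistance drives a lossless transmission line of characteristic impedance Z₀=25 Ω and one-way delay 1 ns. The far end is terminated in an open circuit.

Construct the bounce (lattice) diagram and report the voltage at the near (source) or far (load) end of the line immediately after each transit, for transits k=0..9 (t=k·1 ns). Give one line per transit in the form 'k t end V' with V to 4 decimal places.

Γ_L=1.000000, Γ_S=0.846154; launch V₁=5·25/325=0.384615
k=0 src: V=0.3846
k=1 load: inc=0.384615, refl=0.384615·1.000000=0.3846; V=0.000000+0.384615+0.384615=0.7692
k=2 src: inc=0.384615, refl=0.384615·0.846154=0.3254; V=0.384615+0.384615+0.325444=1.0947
k=3 load: inc=0.325444, refl=0.325444·1.000000=0.3254; V=0.769231+0.325444+0.325444=1.4201
k=4 src: inc=0.325444, refl=0.325444·0.846154=0.2754; V=1.094675+0.325444+0.275376=1.6955
k=5 load: inc=0.275376, refl=0.275376·1.000000=0.2754; V=1.420118+0.275376+0.275376=1.9709
k=6 src: inc=0.275376, refl=0.275376·0.846154=0.2330; V=1.695494+0.275376+0.233010=2.2039
k=7 load: inc=0.233010, refl=0.233010·1.000000=0.2330; V=1.970869+0.233010+0.233010=2.4369
k=8 src: inc=0.233010, refl=0.233010·0.846154=0.1972; V=2.203879+0.233010+0.197162=2.6341
k=9 load: inc=0.197162, refl=0.197162·1.000000=0.1972; V=2.436889+0.197162+0.197162=2.8312

0 0 source 0.3846
1 1 load 0.7692
2 2 source 1.0947
3 3 load 1.4201
4 4 source 1.6955
5 5 load 1.9709
6 6 source 2.2039
7 7 load 2.4369
8 8 source 2.6341
9 9 load 2.8312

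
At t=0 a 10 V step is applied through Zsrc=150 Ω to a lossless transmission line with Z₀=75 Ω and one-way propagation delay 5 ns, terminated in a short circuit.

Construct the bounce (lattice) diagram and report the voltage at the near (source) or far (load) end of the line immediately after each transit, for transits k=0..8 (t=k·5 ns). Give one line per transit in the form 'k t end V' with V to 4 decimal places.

0 0 source 3.3333
1 5 load 0.0000
2 10 source -1.1111
3 15 load 0.0000
4 20 source 0.3704
5 25 load 0.0000
6 30 source -0.1235
7 35 load 0.0000
8 40 source 0.0412

Γ_L=-1.000000, Γ_S=0.333333; launch V₁=10·75/225=3.333333
k=0 src: V=3.3333
k=1 load: inc=3.333333, refl=3.333333·-1.000000=-3.3333; V=0.000000+3.333333+-3.333333=0.0000
k=2 src: inc=-3.333333, refl=-3.333333·0.333333=-1.1111; V=3.333333+-3.333333+-1.111111=-1.1111
k=3 load: inc=-1.111111, refl=-1.111111·-1.000000=1.1111; V=0.000000+-1.111111+1.111111=0.0000
k=4 src: inc=1.111111, refl=1.111111·0.333333=0.3704; V=-1.111111+1.111111+0.370370=0.3704
k=5 load: inc=0.370370, refl=0.370370·-1.000000=-0.3704; V=0.000000+0.370370+-0.370370=0.0000
k=6 src: inc=-0.370370, refl=-0.370370·0.333333=-0.1235; V=0.370370+-0.370370+-0.123457=-0.1235
k=7 load: inc=-0.123457, refl=-0.123457·-1.000000=0.1235; V=0.000000+-0.123457+0.123457=0.0000
k=8 src: inc=0.123457, refl=0.123457·0.333333=0.0412; V=-0.123457+0.123457+0.041152=0.0412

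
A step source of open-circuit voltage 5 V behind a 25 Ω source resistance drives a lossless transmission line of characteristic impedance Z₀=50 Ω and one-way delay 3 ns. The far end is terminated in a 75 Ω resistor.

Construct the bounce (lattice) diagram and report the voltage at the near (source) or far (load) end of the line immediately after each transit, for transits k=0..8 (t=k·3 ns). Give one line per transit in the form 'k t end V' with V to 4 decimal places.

Γ_L=0.200000, Γ_S=-0.333333; launch V₁=5·50/75=3.333333
k=0 src: V=3.3333
k=1 load: inc=3.333333, refl=3.333333·0.200000=0.6667; V=0.000000+3.333333+0.666667=4.0000
k=2 src: inc=0.666667, refl=0.666667·-0.333333=-0.2222; V=3.333333+0.666667+-0.222222=3.7778
k=3 load: inc=-0.222222, refl=-0.222222·0.200000=-0.0444; V=4.000000+-0.222222+-0.044444=3.7333
k=4 src: inc=-0.044444, refl=-0.044444·-0.333333=0.0148; V=3.777778+-0.044444+0.014815=3.7481
k=5 load: inc=0.014815, refl=0.014815·0.200000=0.0030; V=3.733333+0.014815+0.002963=3.7511
k=6 src: inc=0.002963, refl=0.002963·-0.333333=-0.0010; V=3.748148+0.002963+-0.000988=3.7501
k=7 load: inc=-0.000988, refl=-0.000988·0.200000=-0.0002; V=3.751111+-0.000988+-0.000198=3.7499
k=8 src: inc=-0.000198, refl=-0.000198·-0.333333=0.0001; V=3.750123+-0.000198+0.000066=3.7500

0 0 source 3.3333
1 3 load 4.0000
2 6 source 3.7778
3 9 load 3.7333
4 12 source 3.7481
5 15 load 3.7511
6 18 source 3.7501
7 21 load 3.7499
8 24 source 3.7500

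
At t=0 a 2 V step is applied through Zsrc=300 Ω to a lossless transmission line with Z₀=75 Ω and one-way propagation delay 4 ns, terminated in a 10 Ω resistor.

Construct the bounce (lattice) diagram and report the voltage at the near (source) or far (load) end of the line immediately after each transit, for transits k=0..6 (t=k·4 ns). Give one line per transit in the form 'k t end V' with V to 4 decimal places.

0 0 source 0.4000
1 4 load 0.0941
2 8 source -0.0894
3 12 load 0.0509
4 16 source 0.1351
5 20 load 0.0707
6 24 source 0.0321

Γ_L=-0.764706, Γ_S=0.600000; launch V₁=2·75/375=0.400000
k=0 src: V=0.4000
k=1 load: inc=0.400000, refl=0.400000·-0.764706=-0.3059; V=0.000000+0.400000+-0.305882=0.0941
k=2 src: inc=-0.305882, refl=-0.305882·0.600000=-0.1835; V=0.400000+-0.305882+-0.183529=-0.0894
k=3 load: inc=-0.183529, refl=-0.183529·-0.764706=0.1403; V=0.094118+-0.183529+0.140346=0.0509
k=4 src: inc=0.140346, refl=0.140346·0.600000=0.0842; V=-0.089412+0.140346+0.084208=0.1351
k=5 load: inc=0.084208, refl=0.084208·-0.764706=-0.0644; V=0.050934+0.084208+-0.064394=0.0707
k=6 src: inc=-0.064394, refl=-0.064394·0.600000=-0.0386; V=0.135142+-0.064394+-0.038636=0.0321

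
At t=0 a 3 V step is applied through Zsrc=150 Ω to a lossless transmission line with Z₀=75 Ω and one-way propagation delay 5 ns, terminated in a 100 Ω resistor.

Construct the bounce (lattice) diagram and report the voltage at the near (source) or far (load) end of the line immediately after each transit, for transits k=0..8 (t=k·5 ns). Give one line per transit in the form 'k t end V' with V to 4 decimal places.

Γ_L=0.142857, Γ_S=0.333333; launch V₁=3·75/225=1.000000
k=0 src: V=1.0000
k=1 load: inc=1.000000, refl=1.000000·0.142857=0.1429; V=0.000000+1.000000+0.142857=1.1429
k=2 src: inc=0.142857, refl=0.142857·0.333333=0.0476; V=1.000000+0.142857+0.047619=1.1905
k=3 load: inc=0.047619, refl=0.047619·0.142857=0.0068; V=1.142857+0.047619+0.006803=1.1973
k=4 src: inc=0.006803, refl=0.006803·0.333333=0.0023; V=1.190476+0.006803+0.002268=1.1995
k=5 load: inc=0.002268, refl=0.002268·0.142857=0.0003; V=1.197279+0.002268+0.000324=1.1999
k=6 src: inc=0.000324, refl=0.000324·0.333333=0.0001; V=1.199546+0.000324+0.000108=1.2000
k=7 load: inc=0.000108, refl=0.000108·0.142857=0.0000; V=1.199870+0.000108+0.000015=1.2000
k=8 src: inc=0.000015, refl=0.000015·0.333333=0.0000; V=1.199978+0.000015+0.000005=1.2000

0 0 source 1.0000
1 5 load 1.1429
2 10 source 1.1905
3 15 load 1.1973
4 20 source 1.1995
5 25 load 1.1999
6 30 source 1.2000
7 35 load 1.2000
8 40 source 1.2000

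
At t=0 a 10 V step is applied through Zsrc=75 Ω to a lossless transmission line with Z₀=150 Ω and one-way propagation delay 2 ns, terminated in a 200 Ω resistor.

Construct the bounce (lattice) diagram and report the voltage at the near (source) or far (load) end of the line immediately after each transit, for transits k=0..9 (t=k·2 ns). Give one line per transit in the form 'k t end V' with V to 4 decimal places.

Γ_L=0.142857, Γ_S=-0.333333; launch V₁=10·150/225=6.666667
k=0 src: V=6.6667
k=1 load: inc=6.666667, refl=6.666667·0.142857=0.9524; V=0.000000+6.666667+0.952381=7.6190
k=2 src: inc=0.952381, refl=0.952381·-0.333333=-0.3175; V=6.666667+0.952381+-0.317460=7.3016
k=3 load: inc=-0.317460, refl=-0.317460·0.142857=-0.0454; V=7.619048+-0.317460+-0.045351=7.2562
k=4 src: inc=-0.045351, refl=-0.045351·-0.333333=0.0151; V=7.301587+-0.045351+0.015117=7.2714
k=5 load: inc=0.015117, refl=0.015117·0.142857=0.0022; V=7.256236+0.015117+0.002160=7.2735
k=6 src: inc=0.002160, refl=0.002160·-0.333333=-0.0007; V=7.271353+0.002160+-0.000720=7.2728
k=7 load: inc=-0.000720, refl=-0.000720·0.142857=-0.0001; V=7.273513+-0.000720+-0.000103=7.2727
k=8 src: inc=-0.000103, refl=-0.000103·-0.333333=0.0000; V=7.272793+-0.000103+0.000034=7.2727
k=9 load: inc=0.000034, refl=0.000034·0.142857=0.0000; V=7.272690+0.000034+0.000005=7.2727

0 0 source 6.6667
1 2 load 7.6190
2 4 source 7.3016
3 6 load 7.2562
4 8 source 7.2714
5 10 load 7.2735
6 12 source 7.2728
7 14 load 7.2727
8 16 source 7.2727
9 18 load 7.2727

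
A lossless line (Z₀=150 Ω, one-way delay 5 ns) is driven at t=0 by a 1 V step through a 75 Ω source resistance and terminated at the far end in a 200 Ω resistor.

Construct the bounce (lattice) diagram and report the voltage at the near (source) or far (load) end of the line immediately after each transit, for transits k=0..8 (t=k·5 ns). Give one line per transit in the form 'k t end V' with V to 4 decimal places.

0 0 source 0.6667
1 5 load 0.7619
2 10 source 0.7302
3 15 load 0.7256
4 20 source 0.7271
5 25 load 0.7274
6 30 source 0.7273
7 35 load 0.7273
8 40 source 0.7273

Γ_L=0.142857, Γ_S=-0.333333; launch V₁=1·150/225=0.666667
k=0 src: V=0.6667
k=1 load: inc=0.666667, refl=0.666667·0.142857=0.0952; V=0.000000+0.666667+0.095238=0.7619
k=2 src: inc=0.095238, refl=0.095238·-0.333333=-0.0317; V=0.666667+0.095238+-0.031746=0.7302
k=3 load: inc=-0.031746, refl=-0.031746·0.142857=-0.0045; V=0.761905+-0.031746+-0.004535=0.7256
k=4 src: inc=-0.004535, refl=-0.004535·-0.333333=0.0015; V=0.730159+-0.004535+0.001512=0.7271
k=5 load: inc=0.001512, refl=0.001512·0.142857=0.0002; V=0.725624+0.001512+0.000216=0.7274
k=6 src: inc=0.000216, refl=0.000216·-0.333333=-0.0001; V=0.727135+0.000216+-0.000072=0.7273
k=7 load: inc=-0.000072, refl=-0.000072·0.142857=-0.0000; V=0.727351+-0.000072+-0.000010=0.7273
k=8 src: inc=-0.000010, refl=-0.000010·-0.333333=0.0000; V=0.727279+-0.000010+0.000003=0.7273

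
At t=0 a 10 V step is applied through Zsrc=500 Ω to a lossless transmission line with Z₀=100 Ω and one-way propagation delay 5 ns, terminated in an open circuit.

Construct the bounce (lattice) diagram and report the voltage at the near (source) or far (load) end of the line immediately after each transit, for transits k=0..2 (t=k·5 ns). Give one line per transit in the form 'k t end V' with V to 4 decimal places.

Γ_L=1.000000, Γ_S=0.666667; launch V₁=10·100/600=1.666667
k=0 src: V=1.6667
k=1 load: inc=1.666667, refl=1.666667·1.000000=1.6667; V=0.000000+1.666667+1.666667=3.3333
k=2 src: inc=1.666667, refl=1.666667·0.666667=1.1111; V=1.666667+1.666667+1.111111=4.4444

0 0 source 1.6667
1 5 load 3.3333
2 10 source 4.4444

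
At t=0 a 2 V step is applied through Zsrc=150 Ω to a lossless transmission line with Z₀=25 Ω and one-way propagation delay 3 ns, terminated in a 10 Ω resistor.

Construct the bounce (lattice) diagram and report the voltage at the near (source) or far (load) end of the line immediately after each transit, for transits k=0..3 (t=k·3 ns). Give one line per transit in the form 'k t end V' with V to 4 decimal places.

Γ_L=-0.428571, Γ_S=0.714286; launch V₁=2·25/175=0.285714
k=0 src: V=0.2857
k=1 load: inc=0.285714, refl=0.285714·-0.428571=-0.1224; V=0.000000+0.285714+-0.122449=0.1633
k=2 src: inc=-0.122449, refl=-0.122449·0.714286=-0.0875; V=0.285714+-0.122449+-0.087464=0.0758
k=3 load: inc=-0.087464, refl=-0.087464·-0.428571=0.0375; V=0.163265+-0.087464+0.037484=0.1133

0 0 source 0.2857
1 3 load 0.1633
2 6 source 0.0758
3 9 load 0.1133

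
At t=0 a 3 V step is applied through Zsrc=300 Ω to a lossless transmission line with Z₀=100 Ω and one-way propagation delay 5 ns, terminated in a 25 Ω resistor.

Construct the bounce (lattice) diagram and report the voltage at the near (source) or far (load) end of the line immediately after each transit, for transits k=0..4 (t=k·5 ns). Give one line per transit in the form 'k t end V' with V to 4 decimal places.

Γ_L=-0.600000, Γ_S=0.500000; launch V₁=3·100/400=0.750000
k=0 src: V=0.7500
k=1 load: inc=0.750000, refl=0.750000·-0.600000=-0.4500; V=0.000000+0.750000+-0.450000=0.3000
k=2 src: inc=-0.450000, refl=-0.450000·0.500000=-0.2250; V=0.750000+-0.450000+-0.225000=0.0750
k=3 load: inc=-0.225000, refl=-0.225000·-0.600000=0.1350; V=0.300000+-0.225000+0.135000=0.2100
k=4 src: inc=0.135000, refl=0.135000·0.500000=0.0675; V=0.075000+0.135000+0.067500=0.2775

0 0 source 0.7500
1 5 load 0.3000
2 10 source 0.0750
3 15 load 0.2100
4 20 source 0.2775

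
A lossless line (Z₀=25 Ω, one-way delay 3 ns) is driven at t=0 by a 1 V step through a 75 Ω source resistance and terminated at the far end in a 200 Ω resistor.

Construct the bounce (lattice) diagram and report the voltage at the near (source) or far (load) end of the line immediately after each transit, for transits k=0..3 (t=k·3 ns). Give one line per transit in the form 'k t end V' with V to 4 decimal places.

0 0 source 0.2500
1 3 load 0.4444
2 6 source 0.5417
3 9 load 0.6173

Γ_L=0.777778, Γ_S=0.500000; launch V₁=1·25/100=0.250000
k=0 src: V=0.2500
k=1 load: inc=0.250000, refl=0.250000·0.777778=0.1944; V=0.000000+0.250000+0.194444=0.4444
k=2 src: inc=0.194444, refl=0.194444·0.500000=0.0972; V=0.250000+0.194444+0.097222=0.5417
k=3 load: inc=0.097222, refl=0.097222·0.777778=0.0756; V=0.444444+0.097222+0.075617=0.6173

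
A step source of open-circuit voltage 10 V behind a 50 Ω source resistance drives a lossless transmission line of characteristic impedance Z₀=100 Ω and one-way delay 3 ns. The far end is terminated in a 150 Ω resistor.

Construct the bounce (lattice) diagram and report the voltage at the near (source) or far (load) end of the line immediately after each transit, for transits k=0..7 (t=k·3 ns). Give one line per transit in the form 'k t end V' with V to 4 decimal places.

0 0 source 6.6667
1 3 load 8.0000
2 6 source 7.5556
3 9 load 7.4667
4 12 source 7.4963
5 15 load 7.5022
6 18 source 7.5002
7 21 load 7.4999

Γ_L=0.200000, Γ_S=-0.333333; launch V₁=10·100/150=6.666667
k=0 src: V=6.6667
k=1 load: inc=6.666667, refl=6.666667·0.200000=1.3333; V=0.000000+6.666667+1.333333=8.0000
k=2 src: inc=1.333333, refl=1.333333·-0.333333=-0.4444; V=6.666667+1.333333+-0.444444=7.5556
k=3 load: inc=-0.444444, refl=-0.444444·0.200000=-0.0889; V=8.000000+-0.444444+-0.088889=7.4667
k=4 src: inc=-0.088889, refl=-0.088889·-0.333333=0.0296; V=7.555556+-0.088889+0.029630=7.4963
k=5 load: inc=0.029630, refl=0.029630·0.200000=0.0059; V=7.466667+0.029630+0.005926=7.5022
k=6 src: inc=0.005926, refl=0.005926·-0.333333=-0.0020; V=7.496296+0.005926+-0.001975=7.5002
k=7 load: inc=-0.001975, refl=-0.001975·0.200000=-0.0004; V=7.502222+-0.001975+-0.000395=7.4999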